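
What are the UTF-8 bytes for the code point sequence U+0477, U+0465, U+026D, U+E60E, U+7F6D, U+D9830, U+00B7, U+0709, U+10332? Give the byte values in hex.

U+0477: 2-byte form → D1 B7.
U+0465: 2-byte form → D1 A5.
U+026D: 2-byte form → C9 AD.
U+E60E: 3-byte form → EE 98 8E.
U+7F6D: 3-byte form → E7 BD AD.
U+D9830: 4-byte form → F3 99 A0 B0.
U+00B7: 2-byte form → C2 B7.
U+0709: 2-byte form → DC 89.
U+10332: 4-byte form → F0 90 8C B2.
Concatenated (24 bytes): D1 B7 D1 A5 C9 AD EE 98 8E E7 BD AD F3 99 A0 B0 C2 B7 DC 89 F0 90 8C B2.

D1 B7 D1 A5 C9 AD EE 98 8E E7 BD AD F3 99 A0 B0 C2 B7 DC 89 F0 90 8C B2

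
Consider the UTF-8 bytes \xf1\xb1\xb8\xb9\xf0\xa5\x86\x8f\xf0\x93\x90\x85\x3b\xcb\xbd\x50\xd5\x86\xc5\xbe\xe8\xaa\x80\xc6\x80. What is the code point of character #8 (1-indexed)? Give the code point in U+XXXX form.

U+017E

Offset 0: leading byte 0xF1 = 11110001 → 4-byte char #1 = F1 B1 B8 B9.
Offset 4: leading byte 0xF0 = 11110000 → 4-byte char #2 = F0 A5 86 8F.
Offset 8: leading byte 0xF0 = 11110000 → 4-byte char #3 = F0 93 90 85.
Offset 12: leading byte 0x3B = 00111011 → 1-byte char #4 = 3B.
Offset 13: leading byte 0xCB = 11001011 → 2-byte char #5 = CB BD.
Offset 15: leading byte 0x50 = 01010000 → 1-byte char #6 = 50.
Offset 16: leading byte 0xD5 = 11010101 → 2-byte char #7 = D5 86.
Offset 18: leading byte 0xC5 = 11000101 → 2-byte char #8 = C5 BE.
Leading byte 0xC5 = 11000101 matches 110xxxxx → 2-byte sequence.
Byte 1: 0xC5 = 11000101, payload 00101 (5 bits).
Byte 2: 0xBE = 10111110 (10xxxxxx ✓), payload 111110.
Concatenate: 00101111110 = 0x17E (11 bits → U+017E).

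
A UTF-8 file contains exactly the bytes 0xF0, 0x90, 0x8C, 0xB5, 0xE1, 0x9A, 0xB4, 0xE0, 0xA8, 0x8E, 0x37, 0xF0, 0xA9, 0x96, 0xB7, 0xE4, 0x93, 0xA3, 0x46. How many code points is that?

7

Byte at offset 0: 0xF0 = 11110000 → 4-byte char (#1). Advance 4.
Byte at offset 4: 0xE1 = 11100001 → 3-byte char (#2). Advance 3.
Byte at offset 7: 0xE0 = 11100000 → 3-byte char (#3). Advance 3.
Byte at offset 10: 0x37 = 00110111 → 1-byte char (#4). Advance 1.
Byte at offset 11: 0xF0 = 11110000 → 4-byte char (#5). Advance 4.
Byte at offset 15: 0xE4 = 11100100 → 3-byte char (#6). Advance 3.
Byte at offset 18: 0x46 = 01000110 → 1-byte char (#7). Advance 1.
Reached end at offset 19 after 7 code points.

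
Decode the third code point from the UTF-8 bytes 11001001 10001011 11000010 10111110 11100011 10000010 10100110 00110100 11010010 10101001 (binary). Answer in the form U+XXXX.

U+30A6

Offset 0: leading byte 0xC9 = 11001001 → 2-byte char #1 = C9 8B.
Offset 2: leading byte 0xC2 = 11000010 → 2-byte char #2 = C2 BE.
Offset 4: leading byte 0xE3 = 11100011 → 3-byte char #3 = E3 82 A6.
Leading byte 0xE3 = 11100011 matches 1110xxxx → 3-byte sequence.
Byte 1: 0xE3 = 11100011, payload 0011 (4 bits).
Byte 2: 0x82 = 10000010 (10xxxxxx ✓), payload 000010.
Byte 3: 0xA6 = 10100110 (10xxxxxx ✓), payload 100110.
Concatenate: 0011000010100110 = 0x30A6 (16 bits → U+30A6).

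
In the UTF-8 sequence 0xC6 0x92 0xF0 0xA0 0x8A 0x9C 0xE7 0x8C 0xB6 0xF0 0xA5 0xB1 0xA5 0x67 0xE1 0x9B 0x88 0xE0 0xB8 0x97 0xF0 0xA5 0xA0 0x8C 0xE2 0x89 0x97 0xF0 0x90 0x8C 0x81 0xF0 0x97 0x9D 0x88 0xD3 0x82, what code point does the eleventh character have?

U+17748

Offset 0: leading byte 0xC6 = 11000110 → 2-byte char #1 = C6 92.
Offset 2: leading byte 0xF0 = 11110000 → 4-byte char #2 = F0 A0 8A 9C.
Offset 6: leading byte 0xE7 = 11100111 → 3-byte char #3 = E7 8C B6.
Offset 9: leading byte 0xF0 = 11110000 → 4-byte char #4 = F0 A5 B1 A5.
Offset 13: leading byte 0x67 = 01100111 → 1-byte char #5 = 67.
Offset 14: leading byte 0xE1 = 11100001 → 3-byte char #6 = E1 9B 88.
Offset 17: leading byte 0xE0 = 11100000 → 3-byte char #7 = E0 B8 97.
Offset 20: leading byte 0xF0 = 11110000 → 4-byte char #8 = F0 A5 A0 8C.
Offset 24: leading byte 0xE2 = 11100010 → 3-byte char #9 = E2 89 97.
Offset 27: leading byte 0xF0 = 11110000 → 4-byte char #10 = F0 90 8C 81.
Offset 31: leading byte 0xF0 = 11110000 → 4-byte char #11 = F0 97 9D 88.
Leading byte 0xF0 = 11110000 matches 11110xxx → 4-byte sequence.
Byte 1: 0xF0 = 11110000, payload 000 (3 bits).
Byte 2: 0x97 = 10010111 (10xxxxxx ✓), payload 010111.
Byte 3: 0x9D = 10011101 (10xxxxxx ✓), payload 011101.
Byte 4: 0x88 = 10001000 (10xxxxxx ✓), payload 001000.
Concatenate: 000010111011101001000 = 0x17748 (21 bits → U+17748).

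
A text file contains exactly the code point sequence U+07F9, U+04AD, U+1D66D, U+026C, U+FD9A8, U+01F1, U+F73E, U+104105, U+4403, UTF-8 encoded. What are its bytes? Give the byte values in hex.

DF B9 D2 AD F0 9D 99 AD C9 AC F3 BD A6 A8 C7 B1 EF 9C BE F4 84 84 85 E4 90 83

U+07F9: 2-byte form → DF B9.
U+04AD: 2-byte form → D2 AD.
U+1D66D: 4-byte form → F0 9D 99 AD.
U+026C: 2-byte form → C9 AC.
U+FD9A8: 4-byte form → F3 BD A6 A8.
U+01F1: 2-byte form → C7 B1.
U+F73E: 3-byte form → EF 9C BE.
U+104105: 4-byte form → F4 84 84 85.
U+4403: 3-byte form → E4 90 83.
Concatenated (26 bytes): DF B9 D2 AD F0 9D 99 AD C9 AC F3 BD A6 A8 C7 B1 EF 9C BE F4 84 84 85 E4 90 83.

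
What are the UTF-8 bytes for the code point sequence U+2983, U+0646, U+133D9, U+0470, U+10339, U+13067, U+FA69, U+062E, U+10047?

U+2983: 3-byte form → E2 A6 83.
U+0646: 2-byte form → D9 86.
U+133D9: 4-byte form → F0 93 8F 99.
U+0470: 2-byte form → D1 B0.
U+10339: 4-byte form → F0 90 8C B9.
U+13067: 4-byte form → F0 93 81 A7.
U+FA69: 3-byte form → EF A9 A9.
U+062E: 2-byte form → D8 AE.
U+10047: 4-byte form → F0 90 81 87.
Concatenated (28 bytes): E2 A6 83 D9 86 F0 93 8F 99 D1 B0 F0 90 8C B9 F0 93 81 A7 EF A9 A9 D8 AE F0 90 81 87.

E2 A6 83 D9 86 F0 93 8F 99 D1 B0 F0 90 8C B9 F0 93 81 A7 EF A9 A9 D8 AE F0 90 81 87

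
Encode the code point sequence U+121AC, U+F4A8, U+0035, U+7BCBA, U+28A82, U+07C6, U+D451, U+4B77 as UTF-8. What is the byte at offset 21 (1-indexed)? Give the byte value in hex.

0x91

1-indexed offset 21 is 0-indexed offset 20.
U+121AC → 4-byte form F0 92 86 AC at offsets 0–3.
U+F4A8 → 3-byte form EF 92 A8 at offsets 4–6.
U+0035 → 1-byte form 35 at offsets 7–7.
U+7BCBA → 4-byte form F1 BB B2 BA at offsets 8–11.
U+28A82 → 4-byte form F0 A8 AA 82 at offsets 12–15.
U+07C6 → 2-byte form DF 86 at offsets 16–17.
U+D451 → 3-byte form ED 91 91 at offsets 18–20.
Offset 20 falls in char 7's range; it's byte 3 of ED 91 91 = 0x91.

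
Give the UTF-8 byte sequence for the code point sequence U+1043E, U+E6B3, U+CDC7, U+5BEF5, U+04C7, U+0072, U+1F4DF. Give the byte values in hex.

F0 90 90 BE EE 9A B3 EC B7 87 F1 9B BB B5 D3 87 72 F0 9F 93 9F

U+1043E: 4-byte form → F0 90 90 BE.
U+E6B3: 3-byte form → EE 9A B3.
U+CDC7: 3-byte form → EC B7 87.
U+5BEF5: 4-byte form → F1 9B BB B5.
U+04C7: 2-byte form → D3 87.
U+0072: 1-byte form → 72.
U+1F4DF: 4-byte form → F0 9F 93 9F.
Concatenated (21 bytes): F0 90 90 BE EE 9A B3 EC B7 87 F1 9B BB B5 D3 87 72 F0 9F 93 9F.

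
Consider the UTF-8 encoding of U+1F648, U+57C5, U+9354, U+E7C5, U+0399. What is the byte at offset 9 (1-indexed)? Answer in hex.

1-indexed offset 9 is 0-indexed offset 8.
U+1F648 → 4-byte form F0 9F 99 88 at offsets 0–3.
U+57C5 → 3-byte form E5 9F 85 at offsets 4–6.
U+9354 → 3-byte form E9 8D 94 at offsets 7–9.
Offset 8 falls in char 3's range; it's byte 2 of E9 8D 94 = 0x8D.

0x8D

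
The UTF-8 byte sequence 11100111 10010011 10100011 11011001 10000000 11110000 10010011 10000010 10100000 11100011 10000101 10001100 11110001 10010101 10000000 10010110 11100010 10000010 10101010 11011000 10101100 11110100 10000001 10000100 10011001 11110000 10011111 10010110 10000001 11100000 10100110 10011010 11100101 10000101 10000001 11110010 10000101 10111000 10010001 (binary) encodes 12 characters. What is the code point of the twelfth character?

U+85E11

Offset 0: leading byte 0xE7 = 11100111 → 3-byte char #1 = E7 93 A3.
Offset 3: leading byte 0xD9 = 11011001 → 2-byte char #2 = D9 80.
Offset 5: leading byte 0xF0 = 11110000 → 4-byte char #3 = F0 93 82 A0.
Offset 9: leading byte 0xE3 = 11100011 → 3-byte char #4 = E3 85 8C.
Offset 12: leading byte 0xF1 = 11110001 → 4-byte char #5 = F1 95 80 96.
Offset 16: leading byte 0xE2 = 11100010 → 3-byte char #6 = E2 82 AA.
Offset 19: leading byte 0xD8 = 11011000 → 2-byte char #7 = D8 AC.
Offset 21: leading byte 0xF4 = 11110100 → 4-byte char #8 = F4 81 84 99.
Offset 25: leading byte 0xF0 = 11110000 → 4-byte char #9 = F0 9F 96 81.
Offset 29: leading byte 0xE0 = 11100000 → 3-byte char #10 = E0 A6 9A.
Offset 32: leading byte 0xE5 = 11100101 → 3-byte char #11 = E5 85 81.
Offset 35: leading byte 0xF2 = 11110010 → 4-byte char #12 = F2 85 B8 91.
Leading byte 0xF2 = 11110010 matches 11110xxx → 4-byte sequence.
Byte 1: 0xF2 = 11110010, payload 010 (3 bits).
Byte 2: 0x85 = 10000101 (10xxxxxx ✓), payload 000101.
Byte 3: 0xB8 = 10111000 (10xxxxxx ✓), payload 111000.
Byte 4: 0x91 = 10010001 (10xxxxxx ✓), payload 010001.
Concatenate: 010000101111000010001 = 0x85E11 (21 bits → U+85E11).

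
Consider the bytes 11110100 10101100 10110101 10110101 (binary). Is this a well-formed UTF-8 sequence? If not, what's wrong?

Leading byte 0xF4 = 11110100 → 4-byte form.
Payload = 0x12CD75, which exceeds U+10FFFF, the maximum Unicode code point. (Leading bytes F5–FF, or F4 followed by ≥ 0x90, are invalid.)

invalid (encodes a value above U+10FFFF)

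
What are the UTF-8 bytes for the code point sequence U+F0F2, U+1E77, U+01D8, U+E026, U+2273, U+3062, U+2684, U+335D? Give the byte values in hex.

EF 83 B2 E1 B9 B7 C7 98 EE 80 A6 E2 89 B3 E3 81 A2 E2 9A 84 E3 8D 9D

U+F0F2: 3-byte form → EF 83 B2.
U+1E77: 3-byte form → E1 B9 B7.
U+01D8: 2-byte form → C7 98.
U+E026: 3-byte form → EE 80 A6.
U+2273: 3-byte form → E2 89 B3.
U+3062: 3-byte form → E3 81 A2.
U+2684: 3-byte form → E2 9A 84.
U+335D: 3-byte form → E3 8D 9D.
Concatenated (23 bytes): EF 83 B2 E1 B9 B7 C7 98 EE 80 A6 E2 89 B3 E3 81 A2 E2 9A 84 E3 8D 9D.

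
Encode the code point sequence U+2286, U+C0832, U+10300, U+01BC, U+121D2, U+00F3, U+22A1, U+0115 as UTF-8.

U+2286: 3-byte form → E2 8A 86.
U+C0832: 4-byte form → F3 80 A0 B2.
U+10300: 4-byte form → F0 90 8C 80.
U+01BC: 2-byte form → C6 BC.
U+121D2: 4-byte form → F0 92 87 92.
U+00F3: 2-byte form → C3 B3.
U+22A1: 3-byte form → E2 8A A1.
U+0115: 2-byte form → C4 95.
Concatenated (24 bytes): E2 8A 86 F3 80 A0 B2 F0 90 8C 80 C6 BC F0 92 87 92 C3 B3 E2 8A A1 C4 95.

E2 8A 86 F3 80 A0 B2 F0 90 8C 80 C6 BC F0 92 87 92 C3 B3 E2 8A A1 C4 95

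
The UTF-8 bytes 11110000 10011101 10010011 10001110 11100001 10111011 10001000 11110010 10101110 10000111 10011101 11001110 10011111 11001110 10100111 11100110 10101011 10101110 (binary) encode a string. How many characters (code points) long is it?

6

Byte at offset 0: 0xF0 = 11110000 → 4-byte char (#1). Advance 4.
Byte at offset 4: 0xE1 = 11100001 → 3-byte char (#2). Advance 3.
Byte at offset 7: 0xF2 = 11110010 → 4-byte char (#3). Advance 4.
Byte at offset 11: 0xCE = 11001110 → 2-byte char (#4). Advance 2.
Byte at offset 13: 0xCE = 11001110 → 2-byte char (#5). Advance 2.
Byte at offset 15: 0xE6 = 11100110 → 3-byte char (#6). Advance 3.
Reached end at offset 18 after 6 code points.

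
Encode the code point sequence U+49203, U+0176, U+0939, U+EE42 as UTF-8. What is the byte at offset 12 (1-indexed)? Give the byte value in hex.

1-indexed offset 12 is 0-indexed offset 11.
U+49203 → 4-byte form F1 89 88 83 at offsets 0–3.
U+0176 → 2-byte form C5 B6 at offsets 4–5.
U+0939 → 3-byte form E0 A4 B9 at offsets 6–8.
U+EE42 → 3-byte form EE B9 82 at offsets 9–11.
Offset 11 falls in char 4's range; it's byte 3 of EE B9 82 = 0x82.

0x82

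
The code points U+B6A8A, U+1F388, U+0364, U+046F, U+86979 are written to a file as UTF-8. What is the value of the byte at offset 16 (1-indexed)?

1-indexed offset 16 is 0-indexed offset 15.
U+B6A8A → 4-byte form F2 B6 AA 8A at offsets 0–3.
U+1F388 → 4-byte form F0 9F 8E 88 at offsets 4–7.
U+0364 → 2-byte form CD A4 at offsets 8–9.
U+046F → 2-byte form D1 AF at offsets 10–11.
U+86979 → 4-byte form F2 86 A5 B9 at offsets 12–15.
Offset 15 falls in char 5's range; it's byte 4 of F2 86 A5 B9 = 0xB9.

0xB9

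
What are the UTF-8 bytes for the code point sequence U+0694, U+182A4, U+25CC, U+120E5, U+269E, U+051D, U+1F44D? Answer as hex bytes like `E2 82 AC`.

DA 94 F0 98 8A A4 E2 97 8C F0 92 83 A5 E2 9A 9E D4 9D F0 9F 91 8D

U+0694: 2-byte form → DA 94.
U+182A4: 4-byte form → F0 98 8A A4.
U+25CC: 3-byte form → E2 97 8C.
U+120E5: 4-byte form → F0 92 83 A5.
U+269E: 3-byte form → E2 9A 9E.
U+051D: 2-byte form → D4 9D.
U+1F44D: 4-byte form → F0 9F 91 8D.
Concatenated (22 bytes): DA 94 F0 98 8A A4 E2 97 8C F0 92 83 A5 E2 9A 9E D4 9D F0 9F 91 8D.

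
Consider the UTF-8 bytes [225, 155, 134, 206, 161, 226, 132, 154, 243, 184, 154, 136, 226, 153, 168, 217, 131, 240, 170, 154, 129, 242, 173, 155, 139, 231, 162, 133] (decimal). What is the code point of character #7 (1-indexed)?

U+2A681

Offset 0: leading byte 0xE1 = 11100001 → 3-byte char #1 = E1 9B 86.
Offset 3: leading byte 0xCE = 11001110 → 2-byte char #2 = CE A1.
Offset 5: leading byte 0xE2 = 11100010 → 3-byte char #3 = E2 84 9A.
Offset 8: leading byte 0xF3 = 11110011 → 4-byte char #4 = F3 B8 9A 88.
Offset 12: leading byte 0xE2 = 11100010 → 3-byte char #5 = E2 99 A8.
Offset 15: leading byte 0xD9 = 11011001 → 2-byte char #6 = D9 83.
Offset 17: leading byte 0xF0 = 11110000 → 4-byte char #7 = F0 AA 9A 81.
Leading byte 0xF0 = 11110000 matches 11110xxx → 4-byte sequence.
Byte 1: 0xF0 = 11110000, payload 000 (3 bits).
Byte 2: 0xAA = 10101010 (10xxxxxx ✓), payload 101010.
Byte 3: 0x9A = 10011010 (10xxxxxx ✓), payload 011010.
Byte 4: 0x81 = 10000001 (10xxxxxx ✓), payload 000001.
Concatenate: 000101010011010000001 = 0x2A681 (21 bits → U+2A681).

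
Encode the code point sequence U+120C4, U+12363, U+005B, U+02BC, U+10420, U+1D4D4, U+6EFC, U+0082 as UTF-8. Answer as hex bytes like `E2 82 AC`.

F0 92 83 84 F0 92 8D A3 5B CA BC F0 90 90 A0 F0 9D 93 94 E6 BB BC C2 82

U+120C4: 4-byte form → F0 92 83 84.
U+12363: 4-byte form → F0 92 8D A3.
U+005B: 1-byte form → 5B.
U+02BC: 2-byte form → CA BC.
U+10420: 4-byte form → F0 90 90 A0.
U+1D4D4: 4-byte form → F0 9D 93 94.
U+6EFC: 3-byte form → E6 BB BC.
U+0082: 2-byte form → C2 82.
Concatenated (24 bytes): F0 92 83 84 F0 92 8D A3 5B CA BC F0 90 90 A0 F0 9D 93 94 E6 BB BC C2 82.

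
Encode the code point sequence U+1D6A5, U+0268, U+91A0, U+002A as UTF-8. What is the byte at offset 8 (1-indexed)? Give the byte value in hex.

1-indexed offset 8 is 0-indexed offset 7.
U+1D6A5 → 4-byte form F0 9D 9A A5 at offsets 0–3.
U+0268 → 2-byte form C9 A8 at offsets 4–5.
U+91A0 → 3-byte form E9 86 A0 at offsets 6–8.
Offset 7 falls in char 3's range; it's byte 2 of E9 86 A0 = 0x86.

0x86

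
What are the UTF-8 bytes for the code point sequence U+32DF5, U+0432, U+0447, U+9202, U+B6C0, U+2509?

F0 B2 B7 B5 D0 B2 D1 87 E9 88 82 EB 9B 80 E2 94 89

U+32DF5: 4-byte form → F0 B2 B7 B5.
U+0432: 2-byte form → D0 B2.
U+0447: 2-byte form → D1 87.
U+9202: 3-byte form → E9 88 82.
U+B6C0: 3-byte form → EB 9B 80.
U+2509: 3-byte form → E2 94 89.
Concatenated (17 bytes): F0 B2 B7 B5 D0 B2 D1 87 E9 88 82 EB 9B 80 E2 94 89.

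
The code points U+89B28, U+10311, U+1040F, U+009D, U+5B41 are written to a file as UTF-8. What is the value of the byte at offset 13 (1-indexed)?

1-indexed offset 13 is 0-indexed offset 12.
U+89B28 → 4-byte form F2 89 AC A8 at offsets 0–3.
U+10311 → 4-byte form F0 90 8C 91 at offsets 4–7.
U+1040F → 4-byte form F0 90 90 8F at offsets 8–11.
U+009D → 2-byte form C2 9D at offsets 12–13.
Offset 12 falls in char 4's range; it's byte 1 of C2 9D = 0xC2.

0xC2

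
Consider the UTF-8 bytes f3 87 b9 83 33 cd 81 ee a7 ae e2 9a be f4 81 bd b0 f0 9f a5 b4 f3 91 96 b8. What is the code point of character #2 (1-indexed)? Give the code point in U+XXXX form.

Offset 0: leading byte 0xF3 = 11110011 → 4-byte char #1 = F3 87 B9 83.
Offset 4: leading byte 0x33 = 00110011 → 1-byte char #2 = 33.
Leading byte 0x33 = 00110011 matches 0xxxxxxx → 1-byte sequence.
Byte 1: 0x33 = 00110011, payload 0110011 (7 bits).
Concatenate: 0110011 = 0x33 (7 bits → U+0033).

U+0033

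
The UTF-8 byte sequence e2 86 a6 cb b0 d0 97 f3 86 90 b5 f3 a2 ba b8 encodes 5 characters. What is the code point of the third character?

U+0417

Offset 0: leading byte 0xE2 = 11100010 → 3-byte char #1 = E2 86 A6.
Offset 3: leading byte 0xCB = 11001011 → 2-byte char #2 = CB B0.
Offset 5: leading byte 0xD0 = 11010000 → 2-byte char #3 = D0 97.
Leading byte 0xD0 = 11010000 matches 110xxxxx → 2-byte sequence.
Byte 1: 0xD0 = 11010000, payload 10000 (5 bits).
Byte 2: 0x97 = 10010111 (10xxxxxx ✓), payload 010111.
Concatenate: 10000010111 = 0x417 (11 bits → U+0417).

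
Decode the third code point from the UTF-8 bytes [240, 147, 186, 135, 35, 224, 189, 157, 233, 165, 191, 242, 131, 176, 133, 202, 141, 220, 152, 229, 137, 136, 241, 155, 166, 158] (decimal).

Offset 0: leading byte 0xF0 = 11110000 → 4-byte char #1 = F0 93 BA 87.
Offset 4: leading byte 0x23 = 00100011 → 1-byte char #2 = 23.
Offset 5: leading byte 0xE0 = 11100000 → 3-byte char #3 = E0 BD 9D.
Leading byte 0xE0 = 11100000 matches 1110xxxx → 3-byte sequence.
Byte 1: 0xE0 = 11100000, payload 0000 (4 bits).
Byte 2: 0xBD = 10111101 (10xxxxxx ✓), payload 111101.
Byte 3: 0x9D = 10011101 (10xxxxxx ✓), payload 011101.
Concatenate: 0000111101011101 = 0xF5D (16 bits → U+0F5D).

U+0F5D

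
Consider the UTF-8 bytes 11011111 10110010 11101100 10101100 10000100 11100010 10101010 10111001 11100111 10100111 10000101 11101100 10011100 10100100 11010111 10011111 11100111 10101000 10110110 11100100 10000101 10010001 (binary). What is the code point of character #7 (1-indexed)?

Offset 0: leading byte 0xDF = 11011111 → 2-byte char #1 = DF B2.
Offset 2: leading byte 0xEC = 11101100 → 3-byte char #2 = EC AC 84.
Offset 5: leading byte 0xE2 = 11100010 → 3-byte char #3 = E2 AA B9.
Offset 8: leading byte 0xE7 = 11100111 → 3-byte char #4 = E7 A7 85.
Offset 11: leading byte 0xEC = 11101100 → 3-byte char #5 = EC 9C A4.
Offset 14: leading byte 0xD7 = 11010111 → 2-byte char #6 = D7 9F.
Offset 16: leading byte 0xE7 = 11100111 → 3-byte char #7 = E7 A8 B6.
Leading byte 0xE7 = 11100111 matches 1110xxxx → 3-byte sequence.
Byte 1: 0xE7 = 11100111, payload 0111 (4 bits).
Byte 2: 0xA8 = 10101000 (10xxxxxx ✓), payload 101000.
Byte 3: 0xB6 = 10110110 (10xxxxxx ✓), payload 110110.
Concatenate: 0111101000110110 = 0x7A36 (16 bits → U+7A36).

U+7A36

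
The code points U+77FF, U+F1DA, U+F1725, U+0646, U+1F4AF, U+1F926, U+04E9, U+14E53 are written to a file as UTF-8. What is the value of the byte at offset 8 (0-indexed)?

0x9C

U+77FF → 3-byte form E7 9F BF at offsets 0–2.
U+F1DA → 3-byte form EF 87 9A at offsets 3–5.
U+F1725 → 4-byte form F3 B1 9C A5 at offsets 6–9.
Offset 8 falls in char 3's range; it's byte 3 of F3 B1 9C A5 = 0x9C.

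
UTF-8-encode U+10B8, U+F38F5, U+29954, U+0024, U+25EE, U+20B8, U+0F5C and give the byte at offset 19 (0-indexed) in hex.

0xBD

U+10B8 → 3-byte form E1 82 B8 at offsets 0–2.
U+F38F5 → 4-byte form F3 B3 A3 B5 at offsets 3–6.
U+29954 → 4-byte form F0 A9 A5 94 at offsets 7–10.
U+0024 → 1-byte form 24 at offsets 11–11.
U+25EE → 3-byte form E2 97 AE at offsets 12–14.
U+20B8 → 3-byte form E2 82 B8 at offsets 15–17.
U+0F5C → 3-byte form E0 BD 9C at offsets 18–20.
Offset 19 falls in char 7's range; it's byte 2 of E0 BD 9C = 0xBD.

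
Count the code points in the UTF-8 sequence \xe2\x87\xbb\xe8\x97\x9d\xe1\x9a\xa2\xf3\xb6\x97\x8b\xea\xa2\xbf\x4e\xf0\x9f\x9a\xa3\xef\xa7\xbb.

8

Byte at offset 0: 0xE2 = 11100010 → 3-byte char (#1). Advance 3.
Byte at offset 3: 0xE8 = 11101000 → 3-byte char (#2). Advance 3.
Byte at offset 6: 0xE1 = 11100001 → 3-byte char (#3). Advance 3.
Byte at offset 9: 0xF3 = 11110011 → 4-byte char (#4). Advance 4.
Byte at offset 13: 0xEA = 11101010 → 3-byte char (#5). Advance 3.
Byte at offset 16: 0x4E = 01001110 → 1-byte char (#6). Advance 1.
Byte at offset 17: 0xF0 = 11110000 → 4-byte char (#7). Advance 4.
Byte at offset 21: 0xEF = 11101111 → 3-byte char (#8). Advance 3.
Reached end at offset 24 after 8 code points.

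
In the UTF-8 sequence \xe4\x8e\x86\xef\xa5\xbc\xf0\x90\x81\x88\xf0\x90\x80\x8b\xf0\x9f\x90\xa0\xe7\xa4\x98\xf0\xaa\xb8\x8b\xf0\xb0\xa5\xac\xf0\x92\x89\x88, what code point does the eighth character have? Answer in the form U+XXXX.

Offset 0: leading byte 0xE4 = 11100100 → 3-byte char #1 = E4 8E 86.
Offset 3: leading byte 0xEF = 11101111 → 3-byte char #2 = EF A5 BC.
Offset 6: leading byte 0xF0 = 11110000 → 4-byte char #3 = F0 90 81 88.
Offset 10: leading byte 0xF0 = 11110000 → 4-byte char #4 = F0 90 80 8B.
Offset 14: leading byte 0xF0 = 11110000 → 4-byte char #5 = F0 9F 90 A0.
Offset 18: leading byte 0xE7 = 11100111 → 3-byte char #6 = E7 A4 98.
Offset 21: leading byte 0xF0 = 11110000 → 4-byte char #7 = F0 AA B8 8B.
Offset 25: leading byte 0xF0 = 11110000 → 4-byte char #8 = F0 B0 A5 AC.
Leading byte 0xF0 = 11110000 matches 11110xxx → 4-byte sequence.
Byte 1: 0xF0 = 11110000, payload 000 (3 bits).
Byte 2: 0xB0 = 10110000 (10xxxxxx ✓), payload 110000.
Byte 3: 0xA5 = 10100101 (10xxxxxx ✓), payload 100101.
Byte 4: 0xAC = 10101100 (10xxxxxx ✓), payload 101100.
Concatenate: 000110000100101101100 = 0x3096C (21 bits → U+3096C).

U+3096C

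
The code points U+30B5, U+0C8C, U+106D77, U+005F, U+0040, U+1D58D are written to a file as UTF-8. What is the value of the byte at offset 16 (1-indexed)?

1-indexed offset 16 is 0-indexed offset 15.
U+30B5 → 3-byte form E3 82 B5 at offsets 0–2.
U+0C8C → 3-byte form E0 B2 8C at offsets 3–5.
U+106D77 → 4-byte form F4 86 B5 B7 at offsets 6–9.
U+005F → 1-byte form 5F at offsets 10–10.
U+0040 → 1-byte form 40 at offsets 11–11.
U+1D58D → 4-byte form F0 9D 96 8D at offsets 12–15.
Offset 15 falls in char 6's range; it's byte 4 of F0 9D 96 8D = 0x8D.

0x8D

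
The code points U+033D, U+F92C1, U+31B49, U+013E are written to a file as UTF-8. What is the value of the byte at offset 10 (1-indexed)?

1-indexed offset 10 is 0-indexed offset 9.
U+033D → 2-byte form CC BD at offsets 0–1.
U+F92C1 → 4-byte form F3 B9 8B 81 at offsets 2–5.
U+31B49 → 4-byte form F0 B1 AD 89 at offsets 6–9.
Offset 9 falls in char 3's range; it's byte 4 of F0 B1 AD 89 = 0x89.

0x89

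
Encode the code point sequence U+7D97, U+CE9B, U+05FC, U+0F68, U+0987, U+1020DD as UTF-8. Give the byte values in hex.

U+7D97: 3-byte form → E7 B6 97.
U+CE9B: 3-byte form → EC BA 9B.
U+05FC: 2-byte form → D7 BC.
U+0F68: 3-byte form → E0 BD A8.
U+0987: 3-byte form → E0 A6 87.
U+1020DD: 4-byte form → F4 82 83 9D.
Concatenated (18 bytes): E7 B6 97 EC BA 9B D7 BC E0 BD A8 E0 A6 87 F4 82 83 9D.

E7 B6 97 EC BA 9B D7 BC E0 BD A8 E0 A6 87 F4 82 83 9D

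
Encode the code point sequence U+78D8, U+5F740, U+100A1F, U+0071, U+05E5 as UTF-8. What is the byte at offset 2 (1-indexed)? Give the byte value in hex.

1-indexed offset 2 is 0-indexed offset 1.
U+78D8 → 3-byte form E7 A3 98 at offsets 0–2.
Offset 1 falls in char 1's range; it's byte 2 of E7 A3 98 = 0xA3.

0xA3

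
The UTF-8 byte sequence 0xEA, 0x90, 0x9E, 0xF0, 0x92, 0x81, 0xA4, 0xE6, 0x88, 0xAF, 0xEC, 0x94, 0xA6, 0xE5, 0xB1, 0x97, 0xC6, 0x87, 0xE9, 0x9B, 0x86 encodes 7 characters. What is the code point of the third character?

Offset 0: leading byte 0xEA = 11101010 → 3-byte char #1 = EA 90 9E.
Offset 3: leading byte 0xF0 = 11110000 → 4-byte char #2 = F0 92 81 A4.
Offset 7: leading byte 0xE6 = 11100110 → 3-byte char #3 = E6 88 AF.
Leading byte 0xE6 = 11100110 matches 1110xxxx → 3-byte sequence.
Byte 1: 0xE6 = 11100110, payload 0110 (4 bits).
Byte 2: 0x88 = 10001000 (10xxxxxx ✓), payload 001000.
Byte 3: 0xAF = 10101111 (10xxxxxx ✓), payload 101111.
Concatenate: 0110001000101111 = 0x622F (16 bits → U+622F).

U+622F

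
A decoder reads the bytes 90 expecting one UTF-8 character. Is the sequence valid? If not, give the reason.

Byte 0x90 = 10010000 has the form 10xxxxxx — a continuation byte — but there is no preceding leading byte.

invalid (continuation byte with no leading byte)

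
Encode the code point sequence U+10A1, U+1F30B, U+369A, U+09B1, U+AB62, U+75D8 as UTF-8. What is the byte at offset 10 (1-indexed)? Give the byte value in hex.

0x9A

1-indexed offset 10 is 0-indexed offset 9.
U+10A1 → 3-byte form E1 82 A1 at offsets 0–2.
U+1F30B → 4-byte form F0 9F 8C 8B at offsets 3–6.
U+369A → 3-byte form E3 9A 9A at offsets 7–9.
Offset 9 falls in char 3's range; it's byte 3 of E3 9A 9A = 0x9A.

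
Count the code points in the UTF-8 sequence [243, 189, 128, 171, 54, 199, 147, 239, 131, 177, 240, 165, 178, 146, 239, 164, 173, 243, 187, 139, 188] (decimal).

7

Byte at offset 0: 0xF3 = 11110011 → 4-byte char (#1). Advance 4.
Byte at offset 4: 0x36 = 00110110 → 1-byte char (#2). Advance 1.
Byte at offset 5: 0xC7 = 11000111 → 2-byte char (#3). Advance 2.
Byte at offset 7: 0xEF = 11101111 → 3-byte char (#4). Advance 3.
Byte at offset 10: 0xF0 = 11110000 → 4-byte char (#5). Advance 4.
Byte at offset 14: 0xEF = 11101111 → 3-byte char (#6). Advance 3.
Byte at offset 17: 0xF3 = 11110011 → 4-byte char (#7). Advance 4.
Reached end at offset 21 after 7 code points.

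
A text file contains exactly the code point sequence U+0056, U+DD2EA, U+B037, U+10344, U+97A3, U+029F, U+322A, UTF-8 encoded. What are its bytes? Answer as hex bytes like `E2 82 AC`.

56 F3 9D 8B AA EB 80 B7 F0 90 8D 84 E9 9E A3 CA 9F E3 88 AA

U+0056: 1-byte form → 56.
U+DD2EA: 4-byte form → F3 9D 8B AA.
U+B037: 3-byte form → EB 80 B7.
U+10344: 4-byte form → F0 90 8D 84.
U+97A3: 3-byte form → E9 9E A3.
U+029F: 2-byte form → CA 9F.
U+322A: 3-byte form → E3 88 AA.
Concatenated (20 bytes): 56 F3 9D 8B AA EB 80 B7 F0 90 8D 84 E9 9E A3 CA 9F E3 88 AA.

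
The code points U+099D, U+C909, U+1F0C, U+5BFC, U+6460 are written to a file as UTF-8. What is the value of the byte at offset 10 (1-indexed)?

0xE5

1-indexed offset 10 is 0-indexed offset 9.
U+099D → 3-byte form E0 A6 9D at offsets 0–2.
U+C909 → 3-byte form EC A4 89 at offsets 3–5.
U+1F0C → 3-byte form E1 BC 8C at offsets 6–8.
U+5BFC → 3-byte form E5 AF BC at offsets 9–11.
Offset 9 falls in char 4's range; it's byte 1 of E5 AF BC = 0xE5.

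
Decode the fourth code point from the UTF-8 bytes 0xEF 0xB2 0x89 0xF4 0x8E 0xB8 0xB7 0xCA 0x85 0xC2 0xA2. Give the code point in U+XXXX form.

Offset 0: leading byte 0xEF = 11101111 → 3-byte char #1 = EF B2 89.
Offset 3: leading byte 0xF4 = 11110100 → 4-byte char #2 = F4 8E B8 B7.
Offset 7: leading byte 0xCA = 11001010 → 2-byte char #3 = CA 85.
Offset 9: leading byte 0xC2 = 11000010 → 2-byte char #4 = C2 A2.
Leading byte 0xC2 = 11000010 matches 110xxxxx → 2-byte sequence.
Byte 1: 0xC2 = 11000010, payload 00010 (5 bits).
Byte 2: 0xA2 = 10100010 (10xxxxxx ✓), payload 100010.
Concatenate: 00010100010 = 0xA2 (11 bits → U+00A2).

U+00A2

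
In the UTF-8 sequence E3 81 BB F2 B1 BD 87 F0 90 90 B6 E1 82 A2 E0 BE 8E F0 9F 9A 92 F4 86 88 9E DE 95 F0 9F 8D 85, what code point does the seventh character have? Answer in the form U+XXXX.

U+10621E

Offset 0: leading byte 0xE3 = 11100011 → 3-byte char #1 = E3 81 BB.
Offset 3: leading byte 0xF2 = 11110010 → 4-byte char #2 = F2 B1 BD 87.
Offset 7: leading byte 0xF0 = 11110000 → 4-byte char #3 = F0 90 90 B6.
Offset 11: leading byte 0xE1 = 11100001 → 3-byte char #4 = E1 82 A2.
Offset 14: leading byte 0xE0 = 11100000 → 3-byte char #5 = E0 BE 8E.
Offset 17: leading byte 0xF0 = 11110000 → 4-byte char #6 = F0 9F 9A 92.
Offset 21: leading byte 0xF4 = 11110100 → 4-byte char #7 = F4 86 88 9E.
Leading byte 0xF4 = 11110100 matches 11110xxx → 4-byte sequence.
Byte 1: 0xF4 = 11110100, payload 100 (3 bits).
Byte 2: 0x86 = 10000110 (10xxxxxx ✓), payload 000110.
Byte 3: 0x88 = 10001000 (10xxxxxx ✓), payload 001000.
Byte 4: 0x9E = 10011110 (10xxxxxx ✓), payload 011110.
Concatenate: 100000110001000011110 = 0x10621E (21 bits → U+10621E).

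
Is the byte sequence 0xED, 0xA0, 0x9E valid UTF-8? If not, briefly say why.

Structurally a 3-byte sequence; payload = 0xD81E.
But 0xD81E is in U+D800–U+DFFF, the surrogate range. Surrogates are not Unicode scalar values and are forbidden in UTF-8.

invalid (encodes a surrogate (U+D800–U+DFFF))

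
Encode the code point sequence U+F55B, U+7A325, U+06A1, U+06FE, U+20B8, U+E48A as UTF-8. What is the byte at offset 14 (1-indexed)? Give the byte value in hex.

0xB8

1-indexed offset 14 is 0-indexed offset 13.
U+F55B → 3-byte form EF 95 9B at offsets 0–2.
U+7A325 → 4-byte form F1 BA 8C A5 at offsets 3–6.
U+06A1 → 2-byte form DA A1 at offsets 7–8.
U+06FE → 2-byte form DB BE at offsets 9–10.
U+20B8 → 3-byte form E2 82 B8 at offsets 11–13.
Offset 13 falls in char 5's range; it's byte 3 of E2 82 B8 = 0xB8.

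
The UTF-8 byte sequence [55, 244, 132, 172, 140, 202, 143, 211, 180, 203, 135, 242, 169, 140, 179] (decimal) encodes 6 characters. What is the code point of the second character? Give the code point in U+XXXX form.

Offset 0: leading byte 0x37 = 00110111 → 1-byte char #1 = 37.
Offset 1: leading byte 0xF4 = 11110100 → 4-byte char #2 = F4 84 AC 8C.
Leading byte 0xF4 = 11110100 matches 11110xxx → 4-byte sequence.
Byte 1: 0xF4 = 11110100, payload 100 (3 bits).
Byte 2: 0x84 = 10000100 (10xxxxxx ✓), payload 000100.
Byte 3: 0xAC = 10101100 (10xxxxxx ✓), payload 101100.
Byte 4: 0x8C = 10001100 (10xxxxxx ✓), payload 001100.
Concatenate: 100000100101100001100 = 0x104B0C (21 bits → U+104B0C).

U+104B0C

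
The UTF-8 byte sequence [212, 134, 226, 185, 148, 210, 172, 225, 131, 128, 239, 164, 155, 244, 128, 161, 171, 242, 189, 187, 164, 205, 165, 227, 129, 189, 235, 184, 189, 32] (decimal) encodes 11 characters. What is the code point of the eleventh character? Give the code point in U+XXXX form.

U+0020

Offset 0: leading byte 0xD4 = 11010100 → 2-byte char #1 = D4 86.
Offset 2: leading byte 0xE2 = 11100010 → 3-byte char #2 = E2 B9 94.
Offset 5: leading byte 0xD2 = 11010010 → 2-byte char #3 = D2 AC.
Offset 7: leading byte 0xE1 = 11100001 → 3-byte char #4 = E1 83 80.
Offset 10: leading byte 0xEF = 11101111 → 3-byte char #5 = EF A4 9B.
Offset 13: leading byte 0xF4 = 11110100 → 4-byte char #6 = F4 80 A1 AB.
Offset 17: leading byte 0xF2 = 11110010 → 4-byte char #7 = F2 BD BB A4.
Offset 21: leading byte 0xCD = 11001101 → 2-byte char #8 = CD A5.
Offset 23: leading byte 0xE3 = 11100011 → 3-byte char #9 = E3 81 BD.
Offset 26: leading byte 0xEB = 11101011 → 3-byte char #10 = EB B8 BD.
Offset 29: leading byte 0x20 = 00100000 → 1-byte char #11 = 20.
Leading byte 0x20 = 00100000 matches 0xxxxxxx → 1-byte sequence.
Byte 1: 0x20 = 00100000, payload 0100000 (7 bits).
Concatenate: 0100000 = 0x20 (7 bits → U+0020).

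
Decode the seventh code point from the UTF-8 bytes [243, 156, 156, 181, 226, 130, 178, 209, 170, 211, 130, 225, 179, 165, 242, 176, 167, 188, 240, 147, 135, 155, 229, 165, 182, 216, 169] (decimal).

Offset 0: leading byte 0xF3 = 11110011 → 4-byte char #1 = F3 9C 9C B5.
Offset 4: leading byte 0xE2 = 11100010 → 3-byte char #2 = E2 82 B2.
Offset 7: leading byte 0xD1 = 11010001 → 2-byte char #3 = D1 AA.
Offset 9: leading byte 0xD3 = 11010011 → 2-byte char #4 = D3 82.
Offset 11: leading byte 0xE1 = 11100001 → 3-byte char #5 = E1 B3 A5.
Offset 14: leading byte 0xF2 = 11110010 → 4-byte char #6 = F2 B0 A7 BC.
Offset 18: leading byte 0xF0 = 11110000 → 4-byte char #7 = F0 93 87 9B.
Leading byte 0xF0 = 11110000 matches 11110xxx → 4-byte sequence.
Byte 1: 0xF0 = 11110000, payload 000 (3 bits).
Byte 2: 0x93 = 10010011 (10xxxxxx ✓), payload 010011.
Byte 3: 0x87 = 10000111 (10xxxxxx ✓), payload 000111.
Byte 4: 0x9B = 10011011 (10xxxxxx ✓), payload 011011.
Concatenate: 000010011000111011011 = 0x131DB (21 bits → U+131DB).

U+131DB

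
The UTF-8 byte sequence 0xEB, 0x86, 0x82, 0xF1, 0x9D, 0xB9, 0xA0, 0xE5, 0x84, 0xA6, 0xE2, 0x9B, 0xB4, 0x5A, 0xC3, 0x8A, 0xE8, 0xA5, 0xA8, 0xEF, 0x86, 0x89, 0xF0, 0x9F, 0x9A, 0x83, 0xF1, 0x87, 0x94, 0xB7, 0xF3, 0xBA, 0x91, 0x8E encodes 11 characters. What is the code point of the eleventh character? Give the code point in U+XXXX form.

U+FA44E

Offset 0: leading byte 0xEB = 11101011 → 3-byte char #1 = EB 86 82.
Offset 3: leading byte 0xF1 = 11110001 → 4-byte char #2 = F1 9D B9 A0.
Offset 7: leading byte 0xE5 = 11100101 → 3-byte char #3 = E5 84 A6.
Offset 10: leading byte 0xE2 = 11100010 → 3-byte char #4 = E2 9B B4.
Offset 13: leading byte 0x5A = 01011010 → 1-byte char #5 = 5A.
Offset 14: leading byte 0xC3 = 11000011 → 2-byte char #6 = C3 8A.
Offset 16: leading byte 0xE8 = 11101000 → 3-byte char #7 = E8 A5 A8.
Offset 19: leading byte 0xEF = 11101111 → 3-byte char #8 = EF 86 89.
Offset 22: leading byte 0xF0 = 11110000 → 4-byte char #9 = F0 9F 9A 83.
Offset 26: leading byte 0xF1 = 11110001 → 4-byte char #10 = F1 87 94 B7.
Offset 30: leading byte 0xF3 = 11110011 → 4-byte char #11 = F3 BA 91 8E.
Leading byte 0xF3 = 11110011 matches 11110xxx → 4-byte sequence.
Byte 1: 0xF3 = 11110011, payload 011 (3 bits).
Byte 2: 0xBA = 10111010 (10xxxxxx ✓), payload 111010.
Byte 3: 0x91 = 10010001 (10xxxxxx ✓), payload 010001.
Byte 4: 0x8E = 10001110 (10xxxxxx ✓), payload 001110.
Concatenate: 011111010010001001110 = 0xFA44E (21 bits → U+FA44E).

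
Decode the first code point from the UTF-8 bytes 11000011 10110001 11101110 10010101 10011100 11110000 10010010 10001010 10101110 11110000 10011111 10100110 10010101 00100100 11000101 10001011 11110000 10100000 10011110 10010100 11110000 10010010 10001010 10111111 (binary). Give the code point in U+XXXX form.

Offset 0: leading byte 0xC3 = 11000011 → 2-byte char #1 = C3 B1.
Leading byte 0xC3 = 11000011 matches 110xxxxx → 2-byte sequence.
Byte 1: 0xC3 = 11000011, payload 00011 (5 bits).
Byte 2: 0xB1 = 10110001 (10xxxxxx ✓), payload 110001.
Concatenate: 00011110001 = 0xF1 (11 bits → U+00F1).

U+00F1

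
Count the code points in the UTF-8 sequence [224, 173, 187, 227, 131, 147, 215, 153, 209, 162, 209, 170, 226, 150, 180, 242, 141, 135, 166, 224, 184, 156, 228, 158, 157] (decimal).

9

Byte at offset 0: 0xE0 = 11100000 → 3-byte char (#1). Advance 3.
Byte at offset 3: 0xE3 = 11100011 → 3-byte char (#2). Advance 3.
Byte at offset 6: 0xD7 = 11010111 → 2-byte char (#3). Advance 2.
Byte at offset 8: 0xD1 = 11010001 → 2-byte char (#4). Advance 2.
Byte at offset 10: 0xD1 = 11010001 → 2-byte char (#5). Advance 2.
Byte at offset 12: 0xE2 = 11100010 → 3-byte char (#6). Advance 3.
Byte at offset 15: 0xF2 = 11110010 → 4-byte char (#7). Advance 4.
Byte at offset 19: 0xE0 = 11100000 → 3-byte char (#8). Advance 3.
Byte at offset 22: 0xE4 = 11100100 → 3-byte char (#9). Advance 3.
Reached end at offset 25 after 9 code points.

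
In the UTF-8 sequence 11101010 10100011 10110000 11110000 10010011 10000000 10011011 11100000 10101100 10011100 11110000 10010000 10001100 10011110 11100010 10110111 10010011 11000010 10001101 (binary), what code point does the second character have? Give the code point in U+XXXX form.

U+1301B

Offset 0: leading byte 0xEA = 11101010 → 3-byte char #1 = EA A3 B0.
Offset 3: leading byte 0xF0 = 11110000 → 4-byte char #2 = F0 93 80 9B.
Leading byte 0xF0 = 11110000 matches 11110xxx → 4-byte sequence.
Byte 1: 0xF0 = 11110000, payload 000 (3 bits).
Byte 2: 0x93 = 10010011 (10xxxxxx ✓), payload 010011.
Byte 3: 0x80 = 10000000 (10xxxxxx ✓), payload 000000.
Byte 4: 0x9B = 10011011 (10xxxxxx ✓), payload 011011.
Concatenate: 000010011000000011011 = 0x1301B (21 bits → U+1301B).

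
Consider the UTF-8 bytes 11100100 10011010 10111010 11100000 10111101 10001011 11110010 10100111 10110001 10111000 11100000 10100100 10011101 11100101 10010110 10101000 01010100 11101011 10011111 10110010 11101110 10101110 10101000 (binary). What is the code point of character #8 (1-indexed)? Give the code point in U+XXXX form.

Offset 0: leading byte 0xE4 = 11100100 → 3-byte char #1 = E4 9A BA.
Offset 3: leading byte 0xE0 = 11100000 → 3-byte char #2 = E0 BD 8B.
Offset 6: leading byte 0xF2 = 11110010 → 4-byte char #3 = F2 A7 B1 B8.
Offset 10: leading byte 0xE0 = 11100000 → 3-byte char #4 = E0 A4 9D.
Offset 13: leading byte 0xE5 = 11100101 → 3-byte char #5 = E5 96 A8.
Offset 16: leading byte 0x54 = 01010100 → 1-byte char #6 = 54.
Offset 17: leading byte 0xEB = 11101011 → 3-byte char #7 = EB 9F B2.
Offset 20: leading byte 0xEE = 11101110 → 3-byte char #8 = EE AE A8.
Leading byte 0xEE = 11101110 matches 1110xxxx → 3-byte sequence.
Byte 1: 0xEE = 11101110, payload 1110 (4 bits).
Byte 2: 0xAE = 10101110 (10xxxxxx ✓), payload 101110.
Byte 3: 0xA8 = 10101000 (10xxxxxx ✓), payload 101000.
Concatenate: 1110101110101000 = 0xEBA8 (16 bits → U+EBA8).

U+EBA8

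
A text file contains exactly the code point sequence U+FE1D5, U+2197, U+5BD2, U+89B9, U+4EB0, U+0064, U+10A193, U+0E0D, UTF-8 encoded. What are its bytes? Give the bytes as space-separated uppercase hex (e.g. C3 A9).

U+FE1D5: 4-byte form → F3 BE 87 95.
U+2197: 3-byte form → E2 86 97.
U+5BD2: 3-byte form → E5 AF 92.
U+89B9: 3-byte form → E8 A6 B9.
U+4EB0: 3-byte form → E4 BA B0.
U+0064: 1-byte form → 64.
U+10A193: 4-byte form → F4 8A 86 93.
U+0E0D: 3-byte form → E0 B8 8D.
Concatenated (24 bytes): F3 BE 87 95 E2 86 97 E5 AF 92 E8 A6 B9 E4 BA B0 64 F4 8A 86 93 E0 B8 8D.

F3 BE 87 95 E2 86 97 E5 AF 92 E8 A6 B9 E4 BA B0 64 F4 8A 86 93 E0 B8 8D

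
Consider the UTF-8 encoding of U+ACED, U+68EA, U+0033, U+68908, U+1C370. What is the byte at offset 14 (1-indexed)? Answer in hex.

1-indexed offset 14 is 0-indexed offset 13.
U+ACED → 3-byte form EA B3 AD at offsets 0–2.
U+68EA → 3-byte form E6 A3 AA at offsets 3–5.
U+0033 → 1-byte form 33 at offsets 6–6.
U+68908 → 4-byte form F1 A8 A4 88 at offsets 7–10.
U+1C370 → 4-byte form F0 9C 8D B0 at offsets 11–14.
Offset 13 falls in char 5's range; it's byte 3 of F0 9C 8D B0 = 0x8D.

0x8D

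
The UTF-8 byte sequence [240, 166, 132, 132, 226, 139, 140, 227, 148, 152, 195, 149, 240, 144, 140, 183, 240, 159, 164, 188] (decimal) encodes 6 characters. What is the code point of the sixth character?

U+1F93C

Offset 0: leading byte 0xF0 = 11110000 → 4-byte char #1 = F0 A6 84 84.
Offset 4: leading byte 0xE2 = 11100010 → 3-byte char #2 = E2 8B 8C.
Offset 7: leading byte 0xE3 = 11100011 → 3-byte char #3 = E3 94 98.
Offset 10: leading byte 0xC3 = 11000011 → 2-byte char #4 = C3 95.
Offset 12: leading byte 0xF0 = 11110000 → 4-byte char #5 = F0 90 8C B7.
Offset 16: leading byte 0xF0 = 11110000 → 4-byte char #6 = F0 9F A4 BC.
Leading byte 0xF0 = 11110000 matches 11110xxx → 4-byte sequence.
Byte 1: 0xF0 = 11110000, payload 000 (3 bits).
Byte 2: 0x9F = 10011111 (10xxxxxx ✓), payload 011111.
Byte 3: 0xA4 = 10100100 (10xxxxxx ✓), payload 100100.
Byte 4: 0xBC = 10111100 (10xxxxxx ✓), payload 111100.
Concatenate: 000011111100100111100 = 0x1F93C (21 bits → U+1F93C).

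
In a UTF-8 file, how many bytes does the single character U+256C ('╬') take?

3

U+256C = 0x256C. UTF-8 uses 1 byte below 0x80, 2 below 0x800, 3 below 0x10000, 4 up to 0x10FFFF. 0x256C is in U+0800–U+FFFF → 3 bytes.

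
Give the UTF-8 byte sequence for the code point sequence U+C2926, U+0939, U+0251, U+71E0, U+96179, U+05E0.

U+C2926: 4-byte form → F3 82 A4 A6.
U+0939: 3-byte form → E0 A4 B9.
U+0251: 2-byte form → C9 91.
U+71E0: 3-byte form → E7 87 A0.
U+96179: 4-byte form → F2 96 85 B9.
U+05E0: 2-byte form → D7 A0.
Concatenated (18 bytes): F3 82 A4 A6 E0 A4 B9 C9 91 E7 87 A0 F2 96 85 B9 D7 A0.

F3 82 A4 A6 E0 A4 B9 C9 91 E7 87 A0 F2 96 85 B9 D7 A0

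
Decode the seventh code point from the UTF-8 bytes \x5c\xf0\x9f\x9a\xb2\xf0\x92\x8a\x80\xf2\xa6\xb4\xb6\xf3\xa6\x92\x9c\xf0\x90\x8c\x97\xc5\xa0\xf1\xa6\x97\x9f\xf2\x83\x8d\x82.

Offset 0: leading byte 0x5C = 01011100 → 1-byte char #1 = 5C.
Offset 1: leading byte 0xF0 = 11110000 → 4-byte char #2 = F0 9F 9A B2.
Offset 5: leading byte 0xF0 = 11110000 → 4-byte char #3 = F0 92 8A 80.
Offset 9: leading byte 0xF2 = 11110010 → 4-byte char #4 = F2 A6 B4 B6.
Offset 13: leading byte 0xF3 = 11110011 → 4-byte char #5 = F3 A6 92 9C.
Offset 17: leading byte 0xF0 = 11110000 → 4-byte char #6 = F0 90 8C 97.
Offset 21: leading byte 0xC5 = 11000101 → 2-byte char #7 = C5 A0.
Leading byte 0xC5 = 11000101 matches 110xxxxx → 2-byte sequence.
Byte 1: 0xC5 = 11000101, payload 00101 (5 bits).
Byte 2: 0xA0 = 10100000 (10xxxxxx ✓), payload 100000.
Concatenate: 00101100000 = 0x160 (11 bits → U+0160).

U+0160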